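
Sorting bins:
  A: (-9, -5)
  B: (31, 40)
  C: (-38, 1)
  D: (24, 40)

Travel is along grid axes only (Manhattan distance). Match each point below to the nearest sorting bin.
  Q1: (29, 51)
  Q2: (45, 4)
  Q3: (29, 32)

Q1 at (29, 51):
  A: 94
  B: 13
  C: 117
  D: 16
  → nearest: B (13)
Q2 at (45, 4):
  A: 63
  B: 50
  C: 86
  D: 57
  → nearest: B (50)
Q3 at (29, 32):
  A: 75
  B: 10
  C: 98
  D: 13
  → nearest: B (10)

Q1→B; Q2→B; Q3→B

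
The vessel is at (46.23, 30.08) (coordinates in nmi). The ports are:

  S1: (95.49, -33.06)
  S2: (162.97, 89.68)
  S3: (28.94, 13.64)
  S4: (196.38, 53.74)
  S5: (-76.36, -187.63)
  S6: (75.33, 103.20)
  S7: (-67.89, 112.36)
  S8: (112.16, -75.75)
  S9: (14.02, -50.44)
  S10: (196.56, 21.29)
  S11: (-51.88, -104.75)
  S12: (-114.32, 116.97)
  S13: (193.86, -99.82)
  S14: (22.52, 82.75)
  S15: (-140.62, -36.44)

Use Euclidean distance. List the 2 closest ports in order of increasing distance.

Distances from (46.23, 30.08):
S1: √((49.26)² + (-63.14)²) = √(2426.5476 + 3986.6596) = 80.08 nmi
S2: √((116.74)² + (59.60)²) = √(13628.2276 + 3552.1600) = 131.07 nmi
S3: √((-17.29)² + (-16.44)²) = √(298.9441 + 270.2736) = 23.86 nmi
S4: √((150.15)² + (23.66)²) = √(22545.0225 + 559.7956) = 152.00 nmi
S5: √((-122.59)² + (-217.71)²) = √(15028.3081 + 47397.6441) = 249.85 nmi
S6: √((29.10)² + (73.12)²) = √(846.8100 + 5346.5344) = 78.70 nmi
S7: √((-114.12)² + (82.28)²) = √(13023.3744 + 6769.9984) = 140.69 nmi
S8: √((65.93)² + (-105.83)²) = √(4346.7649 + 11199.9889) = 124.69 nmi
S9: √((-32.21)² + (-80.52)²) = √(1037.4841 + 6483.4704) = 86.72 nmi
S10: √((150.33)² + (-8.79)²) = √(22599.1089 + 77.2641) = 150.59 nmi
S11: √((-98.11)² + (-134.83)²) = √(9625.5721 + 18179.1289) = 166.75 nmi
S12: √((-160.55)² + (86.89)²) = √(25776.3025 + 7549.8721) = 182.55 nmi
S13: √((147.63)² + (-129.90)²) = √(21794.6169 + 16874.0100) = 196.64 nmi
S14: √((-23.71)² + (52.67)²) = √(562.1641 + 2774.1289) = 57.76 nmi
S15: √((-186.85)² + (-66.52)²) = √(34912.9225 + 4424.9104) = 198.34 nmi
Sorted: S3 (23.86 nmi) < S14 (57.76 nmi) < S6 (78.70 nmi) < S1 (80.08 nmi) < …

S3, S14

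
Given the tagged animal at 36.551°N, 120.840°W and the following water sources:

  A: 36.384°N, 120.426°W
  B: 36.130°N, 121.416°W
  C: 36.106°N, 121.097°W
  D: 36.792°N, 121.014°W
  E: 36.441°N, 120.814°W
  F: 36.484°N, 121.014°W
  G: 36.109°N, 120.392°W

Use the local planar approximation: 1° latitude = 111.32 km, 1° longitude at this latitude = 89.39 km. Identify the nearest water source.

E

Distances from 36.551°N, 120.840°W:
A: √((-0.167·111.32)² + (0.414·89.39)²) = √(345.60446 + 1369.55210) = 41.414 km
B: √((-0.421·111.32)² + (-0.576·89.39)²) = √(2196.39571 + 2651.08005) = 69.624 km
C: √((-0.445·111.32)² + (-0.257·89.39)²) = √(2453.95400 + 527.76930) = 54.605 km
D: √((0.241·111.32)² + (-0.174·89.39)²) = √(719.74802 + 241.92256) = 31.011 km
E: √((-0.110·111.32)² + (0.026·89.39)²) = √(149.94492 + 5.40163) = 12.464 km
F: √((-0.067·111.32)² + (-0.174·89.39)²) = √(55.62833 + 241.92256) = 17.250 km
G: √((-0.442·111.32)² + (0.448·89.39)²) = √(2420.97851 + 1603.73978) = 63.441 km
Minimum: E at 12.464 km.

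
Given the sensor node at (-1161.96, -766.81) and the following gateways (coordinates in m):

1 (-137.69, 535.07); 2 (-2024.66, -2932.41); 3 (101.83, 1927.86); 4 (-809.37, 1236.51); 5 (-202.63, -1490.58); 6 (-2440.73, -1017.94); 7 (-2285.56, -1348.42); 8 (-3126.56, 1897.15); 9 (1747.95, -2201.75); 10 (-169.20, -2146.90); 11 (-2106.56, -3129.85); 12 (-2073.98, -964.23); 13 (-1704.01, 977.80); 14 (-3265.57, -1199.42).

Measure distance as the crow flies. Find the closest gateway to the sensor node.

Distances from (-1161.96, -766.81):
1: 1656.51 m
2: 2331.11 m
3: 2976.31 m
4: 2034.11 m
5: 1201.73 m
6: 1303.20 m
7: 1265.21 m
8: 3310.04 m
9: 3244.48 m
10: 1700.06 m
11: 2544.84 m
12: 933.14 m
13: 1826.88 m
14: 2147.63 m
Minimum: 12 at 933.14 m.

12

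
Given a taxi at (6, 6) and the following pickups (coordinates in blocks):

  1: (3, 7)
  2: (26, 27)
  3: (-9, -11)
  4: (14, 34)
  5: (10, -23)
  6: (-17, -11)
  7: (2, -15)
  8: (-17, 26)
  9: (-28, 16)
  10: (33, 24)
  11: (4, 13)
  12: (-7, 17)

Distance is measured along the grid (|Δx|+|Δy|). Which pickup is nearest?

Distances from (6, 6):
1: |-3| + |1| = 3 + 1 = 4 blocks
2: |20| + |21| = 20 + 21 = 41 blocks
3: |-15| + |-17| = 15 + 17 = 32 blocks
4: |8| + |28| = 8 + 28 = 36 blocks
5: |4| + |-29| = 4 + 29 = 33 blocks
6: |-23| + |-17| = 23 + 17 = 40 blocks
7: |-4| + |-21| = 4 + 21 = 25 blocks
8: |-23| + |20| = 23 + 20 = 43 blocks
9: |-34| + |10| = 34 + 10 = 44 blocks
10: |27| + |18| = 27 + 18 = 45 blocks
11: |-2| + |7| = 2 + 7 = 9 blocks
12: |-13| + |11| = 13 + 11 = 24 blocks
Minimum: 1 at 4 blocks.

1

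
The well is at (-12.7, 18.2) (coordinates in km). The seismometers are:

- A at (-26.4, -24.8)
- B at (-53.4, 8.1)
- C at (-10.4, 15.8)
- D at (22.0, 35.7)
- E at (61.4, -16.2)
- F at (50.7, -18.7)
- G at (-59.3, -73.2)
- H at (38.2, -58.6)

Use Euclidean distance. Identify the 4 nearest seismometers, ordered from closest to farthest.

C, D, B, A

Distances from (-12.7, 18.2):
A: 45.1 km
B: 41.9 km
C: 3.3 km
D: 38.9 km
E: 81.7 km
F: 73.4 km
G: 102.6 km
H: 92.1 km
Sorted: C (3.3 km) < D (38.9 km) < B (41.9 km) < A (45.1 km) < F (73.4 km) < E (81.7 km) < …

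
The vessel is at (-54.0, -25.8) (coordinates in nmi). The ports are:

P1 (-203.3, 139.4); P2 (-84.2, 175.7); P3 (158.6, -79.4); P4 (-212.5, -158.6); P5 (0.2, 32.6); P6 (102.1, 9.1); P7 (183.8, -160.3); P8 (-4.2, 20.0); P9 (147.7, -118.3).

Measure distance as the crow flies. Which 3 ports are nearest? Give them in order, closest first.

Distances from (-54.0, -25.8):
P1: 222.7 nmi
P2: 203.8 nmi
P3: 219.3 nmi
P4: 206.8 nmi
P5: 79.7 nmi
P6: 160.0 nmi
P7: 273.2 nmi
P8: 67.7 nmi
P9: 221.9 nmi
Sorted: P8 (67.7 nmi) < P5 (79.7 nmi) < P6 (160.0 nmi) < P2 (203.8 nmi) < P4 (206.8 nmi) < …

P8, P5, P6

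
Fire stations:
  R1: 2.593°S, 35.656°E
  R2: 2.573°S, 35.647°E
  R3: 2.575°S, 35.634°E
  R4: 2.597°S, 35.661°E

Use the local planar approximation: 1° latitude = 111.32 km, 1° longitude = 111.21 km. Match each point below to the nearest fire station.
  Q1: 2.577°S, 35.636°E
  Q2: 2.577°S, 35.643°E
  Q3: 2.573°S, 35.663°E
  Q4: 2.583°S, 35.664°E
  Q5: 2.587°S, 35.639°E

Q1 at 2.577°S, 35.636°E:
  R1: √((-0.016·111.32)² + (0.020·111.21)²) = √(3.17239 + 4.94707) = 2.849 km
  R2: √((0.004·111.32)² + (0.011·111.21)²) = √(0.19827 + 1.49649) = 1.302 km
  R3: √((0.002·111.32)² + (-0.002·111.21)²) = √(0.04957 + 0.04947) = 0.315 km
  R4: √((-0.020·111.32)² + (0.025·111.21)²) = √(4.95686 + 7.72979) = 3.562 km
  → nearest: R3 (0.315 km)
Q2 at 2.577°S, 35.643°E:
  R1: √((-0.016·111.32)² + (0.013·111.21)²) = √(3.17239 + 2.09014) = 2.294 km
  R2: √((0.004·111.32)² + (0.004·111.21)²) = √(0.19827 + 0.19788) = 0.629 km
  R3: √((0.002·111.32)² + (-0.009·111.21)²) = √(0.04957 + 1.00178) = 1.025 km
  R4: √((-0.020·111.32)² + (0.018·111.21)²) = √(4.95686 + 4.00712) = 2.994 km
  → nearest: R2 (0.629 km)
Q3 at 2.573°S, 35.663°E:
  R1: √((-0.020·111.32)² + (-0.007·111.21)²) = √(4.95686 + 0.60602) = 2.359 km
  R2: √((0.000·111.32)² + (-0.016·111.21)²) = √(0.00000 + 3.16612) = 1.779 km
  R3: √((-0.002·111.32)² + (-0.029·111.21)²) = √(0.04957 + 10.40121) = 3.233 km
  R4: √((-0.024·111.32)² + (-0.002·111.21)²) = √(7.13787 + 0.04947) = 2.681 km
  → nearest: R2 (1.779 km)
Q4 at 2.583°S, 35.664°E:
  R1: √((-0.010·111.32)² + (-0.008·111.21)²) = √(1.23921 + 0.79153) = 1.425 km
  R2: √((0.010·111.32)² + (-0.017·111.21)²) = √(1.23921 + 3.57425) = 2.194 km
  R3: √((0.008·111.32)² + (-0.030·111.21)²) = √(0.79310 + 11.13090) = 3.453 km
  R4: √((-0.014·111.32)² + (-0.003·111.21)²) = √(2.42886 + 0.11131) = 1.594 km
  → nearest: R1 (1.425 km)
Q5 at 2.587°S, 35.639°E:
  R1: √((-0.006·111.32)² + (0.017·111.21)²) = √(0.44612 + 3.57425) = 2.005 km
  R2: √((0.014·111.32)² + (0.008·111.21)²) = √(2.42886 + 0.79153) = 1.795 km
  R3: √((0.012·111.32)² + (-0.005·111.21)²) = √(1.78447 + 0.30919) = 1.447 km
  R4: √((-0.010·111.32)² + (0.022·111.21)²) = √(1.23921 + 5.98595) = 2.688 km
  → nearest: R3 (1.447 km)

Q1→R3; Q2→R2; Q3→R2; Q4→R1; Q5→R3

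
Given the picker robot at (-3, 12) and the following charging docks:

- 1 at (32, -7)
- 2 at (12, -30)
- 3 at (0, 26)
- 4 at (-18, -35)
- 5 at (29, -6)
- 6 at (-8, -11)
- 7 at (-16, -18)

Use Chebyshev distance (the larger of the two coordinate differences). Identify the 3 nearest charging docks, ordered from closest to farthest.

Distances from (-3, 12):
1: 35
2: 42
3: 14
4: 47
5: 32
6: 23
7: 30
Sorted: 3 (14) < 6 (23) < 7 (30) < 5 (32) < 1 (35) < …

3, 6, 7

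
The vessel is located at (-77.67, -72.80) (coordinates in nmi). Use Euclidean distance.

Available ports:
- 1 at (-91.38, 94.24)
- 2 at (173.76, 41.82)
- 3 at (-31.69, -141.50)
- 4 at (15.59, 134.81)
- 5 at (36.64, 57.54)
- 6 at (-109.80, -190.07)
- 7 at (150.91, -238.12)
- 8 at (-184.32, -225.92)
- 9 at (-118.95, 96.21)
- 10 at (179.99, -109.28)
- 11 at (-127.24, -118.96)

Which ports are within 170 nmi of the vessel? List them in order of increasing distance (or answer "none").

Distances from (-77.67, -72.80):
1: 167.60 nmi
2: 276.32 nmi
3: 82.67 nmi
4: 227.59 nmi
5: 173.36 nmi
6: 121.59 nmi
7: 282.10 nmi
8: 186.60 nmi
9: 173.98 nmi
10: 260.23 nmi
11: 67.73 nmi
Threshold 170 nmi: 11 (67.73 nmi), 3 (82.67 nmi), 6 (121.59 nmi), 1 (167.60 nmi) are within range.

11, 3, 6, 1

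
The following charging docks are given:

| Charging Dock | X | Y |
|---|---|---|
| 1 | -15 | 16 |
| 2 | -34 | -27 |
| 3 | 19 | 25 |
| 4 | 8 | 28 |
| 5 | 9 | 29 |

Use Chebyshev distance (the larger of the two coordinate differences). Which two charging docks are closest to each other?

4 and 5

Pairwise distances:
1–2: max(|-19|, |-43|) = 43
1–3: max(|34|, |9|) = 34
1–4: max(|23|, |12|) = 23
1–5: max(|24|, |13|) = 24
2–3: max(|53|, |52|) = 53
2–4: max(|42|, |55|) = 55
2–5: max(|43|, |56|) = 56
3–4: max(|-11|, |3|) = 11
3–5: max(|-10|, |4|) = 10
4–5: max(|1|, |1|) = 1
Closest pair: 4–5 at 1.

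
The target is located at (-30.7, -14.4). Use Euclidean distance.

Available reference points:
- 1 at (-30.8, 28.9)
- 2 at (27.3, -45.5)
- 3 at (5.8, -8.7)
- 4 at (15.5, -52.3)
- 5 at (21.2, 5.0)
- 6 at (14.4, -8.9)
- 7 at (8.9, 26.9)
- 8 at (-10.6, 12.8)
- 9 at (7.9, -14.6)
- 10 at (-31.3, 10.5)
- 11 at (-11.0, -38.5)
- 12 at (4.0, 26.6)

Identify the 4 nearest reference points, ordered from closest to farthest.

Distances from (-30.7, -14.4):
1: 43.3
2: 65.8
3: 36.9
4: 59.8
5: 55.4
6: 45.4
7: 57.2
8: 33.8
9: 38.6
10: 24.9
11: 31.1
12: 53.7
Sorted: 10 (24.9) < 11 (31.1) < 8 (33.8) < 3 (36.9) < 9 (38.6) < 1 (43.3) < …

10, 11, 8, 3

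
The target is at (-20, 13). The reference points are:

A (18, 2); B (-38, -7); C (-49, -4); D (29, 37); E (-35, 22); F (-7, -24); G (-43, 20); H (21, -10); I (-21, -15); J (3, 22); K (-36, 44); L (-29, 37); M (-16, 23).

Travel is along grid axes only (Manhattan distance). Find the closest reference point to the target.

M

Distances from (-20, 13):
A: 49
B: 38
C: 46
D: 73
E: 24
F: 50
G: 30
H: 64
I: 29
J: 32
K: 47
L: 33
M: 14
Minimum: M at 14.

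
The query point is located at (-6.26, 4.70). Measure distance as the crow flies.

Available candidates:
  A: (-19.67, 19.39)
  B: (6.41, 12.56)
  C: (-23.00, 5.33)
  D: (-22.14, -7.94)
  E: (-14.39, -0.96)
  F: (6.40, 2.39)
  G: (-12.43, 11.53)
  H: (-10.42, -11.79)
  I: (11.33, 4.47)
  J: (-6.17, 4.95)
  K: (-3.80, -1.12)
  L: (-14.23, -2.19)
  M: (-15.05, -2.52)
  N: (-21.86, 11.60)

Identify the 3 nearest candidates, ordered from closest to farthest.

J, K, G

Distances from (-6.26, 4.70):
A: √((-13.41)² + (14.69)²) = √(179.8281 + 215.7961) = 19.89
B: √((12.67)² + (7.86)²) = √(160.5289 + 61.7796) = 14.91
C: √((-16.74)² + (0.63)²) = √(280.2276 + 0.3969) = 16.75
D: √((-15.88)² + (-12.64)²) = √(252.1744 + 159.7696) = 20.30
E: √((-8.13)² + (-5.66)²) = √(66.0969 + 32.0356) = 9.91
F: √((12.66)² + (-2.31)²) = √(160.2756 + 5.3361) = 12.87
G: √((-6.17)² + (6.83)²) = √(38.0689 + 46.6489) = 9.20
H: √((-4.16)² + (-16.49)²) = √(17.3056 + 271.9201) = 17.01
I: √((17.59)² + (-0.23)²) = √(309.4081 + 0.0529) = 17.59
J: √((0.09)² + (0.25)²) = √(0.0081 + 0.0625) = 0.27
K: √((2.46)² + (-5.82)²) = √(6.0516 + 33.8724) = 6.32
L: √((-7.97)² + (-6.89)²) = √(63.5209 + 47.4721) = 10.54
M: √((-8.79)² + (-7.22)²) = √(77.2641 + 52.1284) = 11.38
N: √((-15.60)² + (6.90)²) = √(243.3600 + 47.6100) = 17.06
Sorted: J (0.27) < K (6.32) < G (9.20) < E (9.91) < L (10.54) < …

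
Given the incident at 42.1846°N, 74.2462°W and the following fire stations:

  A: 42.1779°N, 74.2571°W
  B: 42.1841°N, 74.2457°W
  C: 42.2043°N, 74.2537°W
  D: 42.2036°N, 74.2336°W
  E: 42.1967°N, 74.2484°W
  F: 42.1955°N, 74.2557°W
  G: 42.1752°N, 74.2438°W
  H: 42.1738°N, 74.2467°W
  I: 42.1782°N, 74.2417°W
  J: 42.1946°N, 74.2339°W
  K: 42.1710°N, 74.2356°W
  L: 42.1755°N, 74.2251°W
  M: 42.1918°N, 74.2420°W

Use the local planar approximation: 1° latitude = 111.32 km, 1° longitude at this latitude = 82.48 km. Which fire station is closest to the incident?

Distances from 42.1846°N, 74.2462°W:
A: √((-0.0067·111.32)² + (-0.0109·82.48)²) = √(0.556283 + 0.808259) = 1.1681 km
B: √((-0.0005·111.32)² + (0.0005·82.48)²) = √(0.003098 + 0.001701) = 0.0693 km
C: √((0.0197·111.32)² + (-0.0075·82.48)²) = √(4.809267 + 0.382666) = 2.2786 km
D: √((0.0190·111.32)² + (0.0126·82.48)²) = √(4.473563 + 1.080036) = 2.3566 km
E: √((0.0121·111.32)² + (-0.0022·82.48)²) = √(1.814334 + 0.032926) = 1.3591 km
F: √((0.0109·111.32)² + (-0.0095·82.48)²) = √(1.472310 + 0.613966) = 1.4444 km
G: √((-0.0094·111.32)² + (0.0024·82.48)²) = √(1.094970 + 0.039185) = 1.0650 km
H: √((-0.0108·111.32)² + (-0.0005·82.48)²) = √(1.445419 + 0.001701) = 1.2030 km
I: √((-0.0064·111.32)² + (0.0045·82.48)²) = √(0.507582 + 0.137760) = 0.8033 km
J: √((0.0100·111.32)² + (0.0123·82.48)²) = √(1.239214 + 1.029218) = 1.5061 km
K: √((-0.0136·111.32)² + (0.0106·82.48)²) = √(2.292051 + 0.764380) = 1.7483 km
L: √((-0.0091·111.32)² + (0.0211·82.48)²) = √(1.026193 + 3.028742) = 2.0137 km
M: √((0.0072·111.32)² + (0.0042·82.48)²) = √(0.642409 + 0.120004) = 0.8732 km
Minimum: B at 0.0693 km.

B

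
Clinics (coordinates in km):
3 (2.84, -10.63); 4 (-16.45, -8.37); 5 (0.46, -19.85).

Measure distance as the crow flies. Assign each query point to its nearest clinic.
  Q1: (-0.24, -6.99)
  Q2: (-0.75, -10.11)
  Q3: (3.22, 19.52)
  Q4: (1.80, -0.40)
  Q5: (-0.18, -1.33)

Q1→3; Q2→3; Q3→3; Q4→3; Q5→3

Q1 at (-0.24, -6.99):
  3: 4.77 km
  4: 16.27 km
  5: 12.88 km
  → nearest: 3 (4.77 km)
Q2 at (-0.75, -10.11):
  3: 3.63 km
  4: 15.80 km
  5: 9.81 km
  → nearest: 3 (3.63 km)
Q3 at (3.22, 19.52):
  3: 30.15 km
  4: 34.13 km
  5: 39.47 km
  → nearest: 3 (30.15 km)
Q4 at (1.80, -0.40):
  3: 10.28 km
  4: 19.91 km
  5: 19.50 km
  → nearest: 3 (10.28 km)
Q5 at (-0.18, -1.33):
  3: 9.78 km
  4: 17.73 km
  5: 18.53 km
  → nearest: 3 (9.78 km)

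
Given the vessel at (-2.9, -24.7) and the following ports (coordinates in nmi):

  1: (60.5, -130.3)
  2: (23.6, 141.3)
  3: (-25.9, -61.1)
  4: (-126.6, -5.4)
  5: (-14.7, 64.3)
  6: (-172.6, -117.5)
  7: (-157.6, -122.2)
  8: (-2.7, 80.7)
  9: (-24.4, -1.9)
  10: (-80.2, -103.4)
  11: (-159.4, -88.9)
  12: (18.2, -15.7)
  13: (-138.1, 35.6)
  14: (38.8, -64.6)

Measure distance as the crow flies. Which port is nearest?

12

Distances from (-2.9, -24.7):
1: √((63.4)² + (-105.6)²) = √(4019.560 + 11151.360) = 123.2 nmi
2: √((26.5)² + (166.0)²) = √(702.250 + 27556.000) = 168.1 nmi
3: √((-23.0)² + (-36.4)²) = √(529.000 + 1324.960) = 43.1 nmi
4: √((-123.7)² + (19.3)²) = √(15301.690 + 372.490) = 125.2 nmi
5: √((-11.8)² + (89.0)²) = √(139.240 + 7921.000) = 89.8 nmi
6: √((-169.7)² + (-92.8)²) = √(28798.090 + 8611.840) = 193.4 nmi
7: √((-154.7)² + (-97.5)²) = √(23932.090 + 9506.250) = 182.9 nmi
8: √((0.2)² + (105.4)²) = √(0.040 + 11109.160) = 105.4 nmi
9: √((-21.5)² + (22.8)²) = √(462.250 + 519.840) = 31.3 nmi
10: √((-77.3)² + (-78.7)²) = √(5975.290 + 6193.690) = 110.3 nmi
11: √((-156.5)² + (-64.2)²) = √(24492.250 + 4121.640) = 169.2 nmi
12: √((21.1)² + (9.0)²) = √(445.210 + 81.000) = 22.9 nmi
13: √((-135.2)² + (60.3)²) = √(18279.040 + 3636.090) = 148.0 nmi
14: √((41.7)² + (-39.9)²) = √(1738.890 + 1592.010) = 57.7 nmi
Minimum: 12 at 22.9 nmi.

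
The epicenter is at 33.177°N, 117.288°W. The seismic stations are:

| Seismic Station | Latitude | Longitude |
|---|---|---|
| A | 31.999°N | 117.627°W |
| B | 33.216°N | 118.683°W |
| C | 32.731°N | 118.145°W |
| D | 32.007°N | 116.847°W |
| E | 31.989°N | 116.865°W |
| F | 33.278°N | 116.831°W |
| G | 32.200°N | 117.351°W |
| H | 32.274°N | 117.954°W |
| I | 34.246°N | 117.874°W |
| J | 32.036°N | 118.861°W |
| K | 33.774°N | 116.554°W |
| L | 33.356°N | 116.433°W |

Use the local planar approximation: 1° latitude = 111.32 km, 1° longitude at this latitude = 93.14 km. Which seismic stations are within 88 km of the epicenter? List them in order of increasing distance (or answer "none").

Distances from 33.177°N, 117.288°W:
A: √((-1.178·111.32)² + (-0.339·93.14)²) = √(17196.37773 + 996.94652) = 134.883 km
B: √((0.039·111.32)² + (-1.395·93.14)²) = √(18.84845 + 16881.88286) = 130.003 km
C: √((-0.446·111.32)² + (-0.857·93.14)²) = √(2464.99540 + 6371.38885) = 94.002 km
D: √((-1.170·111.32)² + (0.441·93.14)²) = √(16963.60373 + 1687.13427) = 136.568 km
E: √((-1.188·111.32)² + (0.423·93.14)²) = √(17489.57582 + 1552.21974) = 137.992 km
F: √((0.101·111.32)² + (0.457·93.14)²) = √(126.41224 + 1811.77752) = 44.025 km
G: √((-0.977·111.32)² + (-0.063·93.14)²) = √(11828.65929 + 34.43131) = 108.918 km
H: √((-0.903·111.32)² + (-0.666·93.14)²) = √(10104.66444 + 3847.87474) = 118.121 km
I: √((1.069·111.32)² + (-0.586·93.14)²) = √(14161.25704 + 2978.98077) = 130.921 km
J: √((-1.141·111.32)² + (-1.573·93.14)²) = √(16133.09474 + 21464.95155) = 193.902 km
K: √((0.597·111.32)² + (0.734·93.14)²) = √(4416.67108 + 4673.74041) = 95.344 km
L: √((0.179·111.32)² + (0.855·93.14)²) = √(397.05663 + 6341.68544) = 82.090 km
Threshold 88 km: F (44.025 km), L (82.090 km) are within range.

F, L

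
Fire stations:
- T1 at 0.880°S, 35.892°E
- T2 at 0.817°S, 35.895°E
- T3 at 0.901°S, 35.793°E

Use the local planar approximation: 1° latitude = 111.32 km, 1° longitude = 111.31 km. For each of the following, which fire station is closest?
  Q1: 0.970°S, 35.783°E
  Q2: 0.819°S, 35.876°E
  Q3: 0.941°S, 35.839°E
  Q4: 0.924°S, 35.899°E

Q1 at 0.970°S, 35.783°E:
  T1: 15.735 km
  T2: 21.107 km
  T3: 7.761 km
  → nearest: T3 (7.761 km)
Q2 at 0.819°S, 35.876°E:
  T1: 7.020 km
  T2: 2.127 km
  T3: 12.988 km
  → nearest: T2 (2.127 km)
Q3 at 0.941°S, 35.839°E:
  T1: 8.995 km
  T2: 15.146 km
  T3: 6.786 km
  → nearest: T3 (6.786 km)
Q4 at 0.924°S, 35.899°E:
  T1: 4.960 km
  T2: 11.920 km
  T3: 12.073 km
  → nearest: T1 (4.960 km)

Q1→T3; Q2→T2; Q3→T3; Q4→T1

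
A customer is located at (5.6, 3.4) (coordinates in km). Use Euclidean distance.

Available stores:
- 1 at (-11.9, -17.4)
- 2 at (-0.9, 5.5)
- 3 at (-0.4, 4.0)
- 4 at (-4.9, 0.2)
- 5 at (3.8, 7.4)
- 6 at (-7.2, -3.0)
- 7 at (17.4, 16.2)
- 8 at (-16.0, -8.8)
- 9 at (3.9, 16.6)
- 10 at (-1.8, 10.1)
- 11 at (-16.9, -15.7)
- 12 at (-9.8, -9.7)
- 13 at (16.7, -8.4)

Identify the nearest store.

5

Distances from (5.6, 3.4):
1: 27.2 km
2: 6.8 km
3: 6.0 km
4: 11.0 km
5: 4.4 km
6: 14.3 km
7: 17.4 km
8: 24.8 km
9: 13.3 km
10: 10.0 km
11: 29.5 km
12: 20.2 km
13: 16.2 km
Minimum: 5 at 4.4 km.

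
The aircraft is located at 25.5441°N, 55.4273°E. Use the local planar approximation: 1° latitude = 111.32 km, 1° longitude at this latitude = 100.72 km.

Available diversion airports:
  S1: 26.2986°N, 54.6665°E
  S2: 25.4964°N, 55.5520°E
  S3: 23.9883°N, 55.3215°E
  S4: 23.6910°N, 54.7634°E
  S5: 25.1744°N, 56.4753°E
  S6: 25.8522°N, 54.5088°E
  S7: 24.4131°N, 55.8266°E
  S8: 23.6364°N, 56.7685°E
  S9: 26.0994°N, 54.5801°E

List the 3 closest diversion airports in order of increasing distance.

Distances from 25.5441°N, 55.4273°E:
S1: √((0.7545·111.32)² + (-0.7608·100.72)²) = √(7054.478002 + 5871.816055) = 113.6939 km
S2: √((-0.0477·111.32)² + (0.1247·100.72)²) = √(28.195718 + 157.748174) = 13.6361 km
S3: √((-1.5558·111.32)² + (-0.1058·100.72)²) = √(29995.349708 + 113.554087) = 173.5192 km
S4: √((-1.8531·111.32)² + (-0.6639·100.72)²) = √(42554.364326 + 4471.330494) = 216.8541 km
S5: √((-0.3697·111.32)² + (1.0480·100.72)²) = √(1693.734354 + 11141.765137) = 113.2939 km
S6: √((0.3081·111.32)² + (-0.9185·100.72)²) = √(1176.331677 + 8558.344328) = 98.6645 km
S7: √((-1.1310·111.32)² + (0.3993·100.72)²) = √(15851.545265 + 1617.446985) = 132.1703 km
S8: √((-1.9077·111.32)² + (1.3412·100.72)²) = √(45098.962881 + 18248.136618) = 251.6885 km
S9: √((0.5553·111.32)² + (-0.8472·100.72)²) = √(3821.217361 + 7281.206169) = 105.3680 km
Sorted: S2 (13.6361 km) < S6 (98.6645 km) < S9 (105.3680 km) < S5 (113.2939 km) < S1 (113.6939 km) < …

S2, S6, S9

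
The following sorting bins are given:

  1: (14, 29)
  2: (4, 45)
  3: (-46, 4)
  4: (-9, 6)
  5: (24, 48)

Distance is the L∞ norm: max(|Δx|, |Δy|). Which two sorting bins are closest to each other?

1 and 2

Pairwise distances:
1–2: max(|-10|, |16|) = 16
1–5: max(|10|, |19|) = 19
2–5: max(|20|, |3|) = 20
1–4: max(|-23|, |-23|) = 23
3–4: max(|37|, |2|) = 37
2–4: max(|-13|, |-39|) = 39
4–5: max(|33|, |42|) = 42
2–3: max(|-50|, |-41|) = 50
1–3: max(|-60|, |-25|) = 60
3–5: max(|70|, |44|) = 70
Closest pair: 1–2 at 16.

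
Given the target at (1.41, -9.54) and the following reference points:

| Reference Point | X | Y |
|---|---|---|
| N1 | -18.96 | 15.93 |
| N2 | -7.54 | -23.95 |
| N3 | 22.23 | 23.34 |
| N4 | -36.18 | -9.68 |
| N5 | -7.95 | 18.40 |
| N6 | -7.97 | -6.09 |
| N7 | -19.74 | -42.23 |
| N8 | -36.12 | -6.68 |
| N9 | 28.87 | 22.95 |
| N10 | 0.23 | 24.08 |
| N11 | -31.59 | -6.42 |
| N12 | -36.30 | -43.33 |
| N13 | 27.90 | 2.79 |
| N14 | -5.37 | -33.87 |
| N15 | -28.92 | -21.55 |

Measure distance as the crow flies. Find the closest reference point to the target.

Distances from (1.41, -9.54):
N1: √((-20.37)² + (25.47)²) = √(414.9369 + 648.7209) = 32.61
N2: √((-8.95)² + (-14.41)²) = √(80.1025 + 207.6481) = 16.96
N3: √((20.82)² + (32.88)²) = √(433.4724 + 1081.0944) = 38.92
N4: √((-37.59)² + (-0.14)²) = √(1413.0081 + 0.0196) = 37.59
N5: √((-9.36)² + (27.94)²) = √(87.6096 + 780.6436) = 29.47
N6: √((-9.38)² + (3.45)²) = √(87.9844 + 11.9025) = 9.99
N7: √((-21.15)² + (-32.69)²) = √(447.3225 + 1068.6361) = 38.94
N8: √((-37.53)² + (2.86)²) = √(1408.5009 + 8.1796) = 37.64
N9: √((27.46)² + (32.49)²) = √(754.0516 + 1055.6001) = 42.54
N10: √((-1.18)² + (33.62)²) = √(1.3924 + 1130.3044) = 33.64
N11: √((-33.00)² + (3.12)²) = √(1089.0000 + 9.7344) = 33.15
N12: √((-37.71)² + (-33.79)²) = √(1422.0441 + 1141.7641) = 50.63
N13: √((26.49)² + (12.33)²) = √(701.7201 + 152.0289) = 29.22
N14: √((-6.78)² + (-24.33)²) = √(45.9684 + 591.9489) = 25.26
N15: √((-30.33)² + (-12.01)²) = √(919.9089 + 144.2401) = 32.62
Minimum: N6 at 9.99.

N6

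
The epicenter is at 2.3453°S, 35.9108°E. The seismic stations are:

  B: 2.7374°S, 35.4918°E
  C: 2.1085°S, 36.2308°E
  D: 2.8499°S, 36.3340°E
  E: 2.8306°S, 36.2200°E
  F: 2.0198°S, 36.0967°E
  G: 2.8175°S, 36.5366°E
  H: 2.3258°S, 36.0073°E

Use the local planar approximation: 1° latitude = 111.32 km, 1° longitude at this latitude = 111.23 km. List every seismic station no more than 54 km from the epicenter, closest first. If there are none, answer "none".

H, F, C

Distances from 2.3453°S, 35.9108°E:
B: √((-0.3921·111.32)² + (-0.4190·111.23)²) = √(1905.197838 + 2172.060513) = 63.8534 km
C: √((0.2368·111.32)² + (0.3200·111.23)²) = √(694.879967 + 1266.904361) = 44.2920 km
D: √((-0.5046·111.32)² + (0.4232·111.23)²) = √(3155.301673 + 2215.823645) = 73.2880 km
E: √((-0.4853·111.32)² + (0.3092·111.23)²) = √(2918.548925 + 1182.831400) = 64.0420 km
F: √((0.3255·111.32)² + (0.1859·111.23)²) = √(1312.950585 + 427.565499) = 41.7195 km
G: √((-0.4722·111.32)² + (0.6258·111.23)²) = √(2763.111185 + 4845.236633) = 87.2258 km
H: √((0.0195·111.32)² + (0.0965·111.23)²) = √(4.712112 + 115.212208) = 10.9510 km
Threshold 54 km: H (10.9510 km), F (41.7195 km), C (44.2920 km) are within range.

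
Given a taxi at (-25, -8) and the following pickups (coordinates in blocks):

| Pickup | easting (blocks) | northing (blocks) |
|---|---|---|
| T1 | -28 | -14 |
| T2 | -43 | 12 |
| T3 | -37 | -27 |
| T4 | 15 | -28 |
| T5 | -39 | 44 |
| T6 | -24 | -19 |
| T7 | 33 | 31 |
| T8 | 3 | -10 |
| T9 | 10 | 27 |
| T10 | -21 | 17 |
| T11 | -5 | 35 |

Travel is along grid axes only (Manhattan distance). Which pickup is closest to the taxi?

Distances from (-25, -8):
T1: |-3| + |-6| = 3 + 6 = 9 blocks
T2: |-18| + |20| = 18 + 20 = 38 blocks
T3: |-12| + |-19| = 12 + 19 = 31 blocks
T4: |40| + |-20| = 40 + 20 = 60 blocks
T5: |-14| + |52| = 14 + 52 = 66 blocks
T6: |1| + |-11| = 1 + 11 = 12 blocks
T7: |58| + |39| = 58 + 39 = 97 blocks
T8: |28| + |-2| = 28 + 2 = 30 blocks
T9: |35| + |35| = 35 + 35 = 70 blocks
T10: |4| + |25| = 4 + 25 = 29 blocks
T11: |20| + |43| = 20 + 43 = 63 blocks
Minimum: T1 at 9 blocks.

T1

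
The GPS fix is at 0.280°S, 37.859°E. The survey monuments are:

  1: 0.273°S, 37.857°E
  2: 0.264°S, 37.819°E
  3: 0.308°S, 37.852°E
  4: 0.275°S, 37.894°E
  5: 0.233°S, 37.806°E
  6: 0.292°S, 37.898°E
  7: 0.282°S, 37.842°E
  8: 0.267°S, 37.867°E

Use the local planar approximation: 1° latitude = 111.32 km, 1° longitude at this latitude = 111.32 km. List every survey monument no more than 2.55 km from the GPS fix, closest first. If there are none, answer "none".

Distances from 0.280°S, 37.859°E:
1: √((0.007·111.32)² + (-0.002·111.32)²) = √(0.60721 + 0.04957) = 0.810 km
2: √((0.016·111.32)² + (-0.040·111.32)²) = √(3.17239 + 19.82743) = 4.796 km
3: √((-0.028·111.32)² + (-0.007·111.32)²) = √(9.71544 + 0.60721) = 3.213 km
4: √((0.005·111.32)² + (0.035·111.32)²) = √(0.30980 + 15.18037) = 3.936 km
5: √((0.047·111.32)² + (-0.053·111.32)²) = √(27.37424 + 34.80953) = 7.886 km
6: √((-0.012·111.32)² + (0.039·111.32)²) = √(1.78447 + 18.84845) = 4.542 km
7: √((-0.002·111.32)² + (-0.017·111.32)²) = √(0.04957 + 3.58133) = 1.905 km
8: √((0.013·111.32)² + (0.008·111.32)²) = √(2.09427 + 0.79310) = 1.699 km
Threshold 2.55 km: 1 (0.810 km), 8 (1.699 km), 7 (1.905 km) are within range.

1, 8, 7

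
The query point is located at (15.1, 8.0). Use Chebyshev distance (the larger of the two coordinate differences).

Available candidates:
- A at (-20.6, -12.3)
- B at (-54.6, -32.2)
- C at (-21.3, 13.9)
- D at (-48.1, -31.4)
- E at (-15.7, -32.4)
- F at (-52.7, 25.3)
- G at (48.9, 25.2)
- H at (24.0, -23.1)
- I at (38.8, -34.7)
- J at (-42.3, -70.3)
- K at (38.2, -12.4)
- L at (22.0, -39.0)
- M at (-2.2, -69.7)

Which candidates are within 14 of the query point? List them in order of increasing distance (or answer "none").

none

Distances from (15.1, 8.0):
A: max(|-35.7|, |-20.3|) = 35.7
B: max(|-69.7|, |-40.2|) = 69.7
C: max(|-36.4|, |5.9|) = 36.4
D: max(|-63.2|, |-39.4|) = 63.2
E: max(|-30.8|, |-40.4|) = 40.4
F: max(|-67.8|, |17.3|) = 67.8
G: max(|33.8|, |17.2|) = 33.8
H: max(|8.9|, |-31.1|) = 31.1
I: max(|23.7|, |-42.7|) = 42.7
J: max(|-57.4|, |-78.3|) = 78.3
K: max(|23.1|, |-20.4|) = 23.1
L: max(|6.9|, |-47.0|) = 47.0
M: max(|-17.3|, |-77.7|) = 77.7
Threshold 14: none within range.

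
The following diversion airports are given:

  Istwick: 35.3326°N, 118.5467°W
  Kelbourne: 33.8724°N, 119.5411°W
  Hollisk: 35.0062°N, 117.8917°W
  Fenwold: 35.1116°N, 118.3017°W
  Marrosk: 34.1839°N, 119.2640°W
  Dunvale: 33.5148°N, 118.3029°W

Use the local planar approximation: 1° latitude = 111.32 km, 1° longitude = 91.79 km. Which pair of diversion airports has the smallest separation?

Istwick and Fenwold

Pairwise distances:
Istwick–Fenwold: √((-0.2210·111.32)² + (0.2450·91.79)²) = √(605.244627 + 505.734881) = 33.3314 km
Hollisk–Fenwold: √((0.1054·111.32)² + (-0.4100·91.79)²) = √(137.666293 + 1416.310429) = 39.4205 km
Kelbourne–Marrosk: √((0.3115·111.32)² + (0.2771·91.79)²) = √(1202.437459 + 646.939683) = 43.0044 km
Istwick–Hollisk: √((-0.3264·111.32)² + (0.6550·91.79)²) = √(1320.221179 + 3614.708994) = 70.2491 km
Marrosk–Dunvale: √((-0.6691·111.32)² + (0.9611·91.79)²) = √(5547.897837 + 7782.657067) = 115.4580 km
Kelbourne–Dunvale: √((-0.3576·111.32)² + (1.2382·91.79)²) = √(1584.679412 + 12917.317639) = 120.4242 km
Fenwold–Marrosk: √((-0.9277·111.32)² + (-0.9623·91.79)²) = √(10665.015931 + 7802.103573) = 135.8938 km
Istwick–Marrosk: √((-1.1487·111.32)² + (-0.7173·91.79)²) = √(16351.576761 + 4335.032935) = 143.8284 km
Hollisk–Marrosk: √((-0.8223·111.32)² + (-1.3723·91.79)²) = √(8379.285265 + 15866.782422) = 155.7115 km
Hollisk–Dunvale: √((-1.4914·111.32)² + (-0.4112·91.79)²) = √(27563.519649 + 1424.613159) = 170.2590 km
Fenwold–Dunvale: √((-1.5968·111.32)² + (-0.0012·91.79)²) = √(31597.115901 + 0.012133) = 177.7558 km
Kelbourne–Fenwold: √((1.2392·111.32)² + (1.2394·91.79)²) = √(19029.580075 + 12942.367376) = 178.8070 km
Istwick–Kelbourne: √((-1.4602·111.32)² + (-0.9944·91.79)²) = √(26422.328247 + 8331.303795) = 186.4233 km
Kelbourne–Hollisk: √((1.1338·111.32)² + (1.6494·91.79)²) = √(15930.129292 + 22921.483395) = 197.1081 km
Istwick–Dunvale: √((-1.8178·111.32)² + (0.2438·91.79)²) = √(40948.556187 + 500.792876) = 203.5911 km
Closest pair: Istwick–Fenwold at 33.3314 km.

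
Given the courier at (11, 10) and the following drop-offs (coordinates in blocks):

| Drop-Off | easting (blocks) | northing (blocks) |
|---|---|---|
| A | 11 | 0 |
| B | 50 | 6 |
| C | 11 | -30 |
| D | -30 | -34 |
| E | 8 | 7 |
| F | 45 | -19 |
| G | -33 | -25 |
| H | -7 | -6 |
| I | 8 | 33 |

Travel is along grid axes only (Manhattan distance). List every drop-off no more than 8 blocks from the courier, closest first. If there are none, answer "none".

E

Distances from (11, 10):
A: 10 blocks
B: 43 blocks
C: 40 blocks
D: 85 blocks
E: 6 blocks
F: 63 blocks
G: 79 blocks
H: 34 blocks
I: 26 blocks
Threshold 8 blocks: E (6 blocks) is within range.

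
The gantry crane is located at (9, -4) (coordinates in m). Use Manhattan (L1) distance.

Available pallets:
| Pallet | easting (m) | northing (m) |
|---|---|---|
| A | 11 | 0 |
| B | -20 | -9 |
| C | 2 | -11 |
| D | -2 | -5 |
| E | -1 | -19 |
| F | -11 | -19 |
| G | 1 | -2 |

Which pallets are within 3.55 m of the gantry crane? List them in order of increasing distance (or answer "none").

Distances from (9, -4):
A: |2| + |4| = 2 + 4 = 6 m
B: |-29| + |-5| = 29 + 5 = 34 m
C: |-7| + |-7| = 7 + 7 = 14 m
D: |-11| + |-1| = 11 + 1 = 12 m
E: |-10| + |-15| = 10 + 15 = 25 m
F: |-20| + |-15| = 20 + 15 = 35 m
G: |-8| + |2| = 8 + 2 = 10 m
Threshold 3.55 m: none within range.

none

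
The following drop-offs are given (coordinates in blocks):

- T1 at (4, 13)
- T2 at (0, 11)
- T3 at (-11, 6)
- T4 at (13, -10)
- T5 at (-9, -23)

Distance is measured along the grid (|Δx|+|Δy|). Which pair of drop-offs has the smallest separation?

Pairwise distances:
T1–T2: 6 blocks
T2–T3: 16 blocks
T1–T3: 22 blocks
T3–T5: 31 blocks
T1–T4: 32 blocks
T2–T4: 34 blocks
T4–T5: 35 blocks
T3–T4: 40 blocks
T2–T5: 43 blocks
T1–T5: 49 blocks
Closest pair: T1–T2 at 6 blocks.

T1 and T2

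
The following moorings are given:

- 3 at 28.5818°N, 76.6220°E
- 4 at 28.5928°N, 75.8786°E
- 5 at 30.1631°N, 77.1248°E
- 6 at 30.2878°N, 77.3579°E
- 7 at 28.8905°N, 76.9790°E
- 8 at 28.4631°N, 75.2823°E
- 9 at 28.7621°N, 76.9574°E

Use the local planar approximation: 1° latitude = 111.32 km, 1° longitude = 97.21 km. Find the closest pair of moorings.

Pairwise distances:
7–9: √((-0.1284·111.32)² + (-0.0216·97.21)²) = √(204.303799 + 4.408891) = 14.4469 km
5–6: √((0.1247·111.32)² + (0.2331·97.21)²) = √(192.698930 + 513.459783) = 26.5736 km
3–9: √((0.1803·111.32)² + (0.3354·97.21)²) = √(402.844880 + 1063.036075) = 38.2868 km
3–7: √((0.3087·111.32)² + (0.3570·97.21)²) = √(1180.917761 + 1204.365534) = 48.8394 km
4–8: √((-0.1297·111.32)² + (-0.5963·97.21)²) = √(208.461735 + 3360.094602) = 59.7374 km
3–4: √((0.0110·111.32)² + (-0.7434·97.21)²) = √(1.499449 + 5222.362326) = 72.2763 km
4–9: √((0.1693·111.32)² + (1.0788·97.21)²) = √(355.189658 + 10997.747942) = 106.5502 km
4–7: √((0.2977·111.32)² + (1.1004·97.21)²) = √(1098.257214 + 11442.556083) = 111.9858 km
3–8: √((-0.1187·111.32)² + (-1.3397·97.21)²) = √(174.601445 + 16960.435554) = 130.9009 km
5–7: √((-1.2726·111.32)² + (-0.1458·97.21)²) = √(20069.207956 + 200.880108) = 142.3731 km
5–9: √((-1.4010·111.32)² + (-0.1674·97.21)²) = √(24323.309495 + 264.809032) = 156.8060 km
6–7: √((-1.3973·111.32)² + (-0.3789·97.21)²) = √(24195.004846 + 1356.660239) = 159.8489 km
8–9: √((0.2990·111.32)² + (1.6751·97.21)²) = √(1107.869923 + 26515.716288) = 166.2034 km
7–8: √((-0.4274·111.32)² + (-1.6967·97.21)²) = √(2263.682070 + 27203.952380) = 171.6614 km
6–9: √((-1.5257·111.32)² + (-0.4005·97.21)²) = √(28845.939465 + 1515.747732) = 174.2461 km
3–5: √((1.5813·111.32)² + (0.5028·97.21)²) = √(30986.672151 + 2388.979507) = 182.6900 km
3–6: √((1.7060·111.32)² + (0.7359·97.21)²) = √(36066.537358 + 5117.519334) = 202.9386 km
4–5: √((1.5703·111.32)² + (1.2462·97.21)²) = √(30557.066315 + 14675.651162) = 212.6798 km
4–6: √((1.6950·111.32)² + (1.4793·97.21)²) = √(35602.934919 + 20679.231770) = 237.2386 km
5–8: √((-1.7000·111.32)² + (-1.8425·97.21)²) = √(35813.291536 + 32080.186124) = 260.5638 km
6–8: √((-1.8247·111.32)² + (-2.0756·97.21)²) = √(41260.011000 + 40710.760030) = 286.3054 km
Closest pair: 7–9 at 14.4469 km.

7 and 9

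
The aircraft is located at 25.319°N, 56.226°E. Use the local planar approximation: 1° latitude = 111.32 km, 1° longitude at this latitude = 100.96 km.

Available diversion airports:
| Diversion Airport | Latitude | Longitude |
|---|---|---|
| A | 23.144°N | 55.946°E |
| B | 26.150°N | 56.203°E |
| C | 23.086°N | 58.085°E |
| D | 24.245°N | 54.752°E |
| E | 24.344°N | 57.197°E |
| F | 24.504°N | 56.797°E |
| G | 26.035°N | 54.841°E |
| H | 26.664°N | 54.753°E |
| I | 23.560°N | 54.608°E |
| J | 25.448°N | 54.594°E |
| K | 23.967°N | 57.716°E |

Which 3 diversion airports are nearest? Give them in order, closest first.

Distances from 25.319°N, 56.226°E:
A: √((-2.175·111.32)² + (-0.280·100.96)²) = √(58622.57864 + 799.12505) = 243.766 km
B: √((0.831·111.32)² + (-0.023·100.96)²) = √(8557.53025 + 5.39206) = 92.536 km
C: √((-2.233·111.32)² + (1.859·100.96)²) = √(61790.80334 + 35225.52409) = 311.474 km
D: √((-1.074·111.32)² + (-1.474·100.96)²) = √(14294.03885 + 22145.91613) = 190.893 km
E: √((-0.975·111.32)² + (0.971·100.96)²) = √(11780.28037 + 9610.30439) = 146.255 km
F: √((-0.815·111.32)² + (0.571·100.96)²) = √(8231.17079 + 3323.31035) = 107.492 km
G: √((0.716·111.32)² + (-1.385·100.96)²) = √(6352.90615 + 19552.31704) = 160.951 km
H: √((1.345·111.32)² + (-1.473·100.96)²) = √(22417.69541 + 22115.87759) = 211.030 km
I: √((-1.759·111.32)² + (-1.618·100.96)²) = √(38342.29235 + 26684.29409) = 255.003 km
J: √((0.129·111.32)² + (-1.632·100.96)²) = √(206.21764 + 27148.07202) = 165.391 km
K: √((-1.352·111.32)² + (1.490·100.96)²) = √(22651.64666 + 22629.30524) = 212.793 km
Sorted: B (92.536 km) < F (107.492 km) < E (146.255 km) < G (160.951 km) < J (165.391 km) < …

B, F, E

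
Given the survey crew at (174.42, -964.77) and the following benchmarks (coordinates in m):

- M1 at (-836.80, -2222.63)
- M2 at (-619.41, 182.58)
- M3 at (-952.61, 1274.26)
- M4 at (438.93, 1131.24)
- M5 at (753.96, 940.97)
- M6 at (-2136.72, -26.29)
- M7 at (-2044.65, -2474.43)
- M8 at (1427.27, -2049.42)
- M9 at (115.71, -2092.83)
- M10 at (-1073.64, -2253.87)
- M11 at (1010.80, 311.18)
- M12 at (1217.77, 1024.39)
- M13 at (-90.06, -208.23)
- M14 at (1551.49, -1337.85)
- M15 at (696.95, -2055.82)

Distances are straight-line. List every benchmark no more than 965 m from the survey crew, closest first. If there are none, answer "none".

M13

Distances from (174.42, -964.77):
M1: 1613.93 m
M2: 1395.20 m
M3: 2506.68 m
M4: 2112.63 m
M5: 1991.91 m
M6: 2494.42 m
M7: 2683.90 m
M8: 1657.14 m
M9: 1129.59 m
M10: 1794.28 m
M11: 1525.64 m
M12: 2246.18 m
M13: 801.44 m
M14: 1426.71 m
M15: 1209.72 m
Threshold 965 m: M13 (801.44 m) is within range.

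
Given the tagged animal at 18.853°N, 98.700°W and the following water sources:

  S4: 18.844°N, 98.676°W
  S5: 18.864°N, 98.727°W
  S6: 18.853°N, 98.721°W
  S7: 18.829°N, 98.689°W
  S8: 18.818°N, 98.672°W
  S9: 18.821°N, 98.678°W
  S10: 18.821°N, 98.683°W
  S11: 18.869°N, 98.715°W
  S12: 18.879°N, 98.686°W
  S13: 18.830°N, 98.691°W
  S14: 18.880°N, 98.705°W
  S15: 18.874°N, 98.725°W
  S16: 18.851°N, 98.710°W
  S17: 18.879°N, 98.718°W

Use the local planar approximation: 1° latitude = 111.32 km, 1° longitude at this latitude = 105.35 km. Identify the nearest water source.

S16

Distances from 18.853°N, 98.700°W:
S4: √((-0.009·111.32)² + (0.024·105.35)²) = √(1.00376 + 6.39281) = 2.720 km
S5: √((0.011·111.32)² + (-0.027·105.35)²) = √(1.49945 + 8.09090) = 3.097 km
S6: √((0.000·111.32)² + (-0.021·105.35)²) = √(0.00000 + 4.89449) = 2.212 km
S7: √((-0.024·111.32)² + (0.011·105.35)²) = √(7.13787 + 1.34293) = 2.912 km
S8: √((-0.035·111.32)² + (0.028·105.35)²) = √(15.18037 + 8.70132) = 4.887 km
S9: √((-0.032·111.32)² + (0.022·105.35)²) = √(12.68955 + 5.37173) = 4.250 km
S10: √((-0.032·111.32)² + (0.017·105.35)²) = √(12.68955 + 3.20750) = 3.987 km
S11: √((0.016·111.32)² + (-0.015·105.35)²) = √(3.17239 + 2.49719) = 2.381 km
S12: √((0.026·111.32)² + (0.014·105.35)²) = √(8.37709 + 2.17533) = 3.248 km
S13: √((-0.023·111.32)² + (0.009·105.35)²) = √(6.55544 + 0.89899) = 2.730 km
S14: √((0.027·111.32)² + (-0.005·105.35)²) = √(9.03387 + 0.27747) = 3.051 km
S15: √((0.021·111.32)² + (-0.025·105.35)²) = √(5.46493 + 6.93664) = 3.522 km
S16: √((-0.002·111.32)² + (-0.010·105.35)²) = √(0.04957 + 1.10986) = 1.077 km
S17: √((0.026·111.32)² + (-0.018·105.35)²) = √(8.37709 + 3.59595) = 3.460 km
Minimum: S16 at 1.077 km.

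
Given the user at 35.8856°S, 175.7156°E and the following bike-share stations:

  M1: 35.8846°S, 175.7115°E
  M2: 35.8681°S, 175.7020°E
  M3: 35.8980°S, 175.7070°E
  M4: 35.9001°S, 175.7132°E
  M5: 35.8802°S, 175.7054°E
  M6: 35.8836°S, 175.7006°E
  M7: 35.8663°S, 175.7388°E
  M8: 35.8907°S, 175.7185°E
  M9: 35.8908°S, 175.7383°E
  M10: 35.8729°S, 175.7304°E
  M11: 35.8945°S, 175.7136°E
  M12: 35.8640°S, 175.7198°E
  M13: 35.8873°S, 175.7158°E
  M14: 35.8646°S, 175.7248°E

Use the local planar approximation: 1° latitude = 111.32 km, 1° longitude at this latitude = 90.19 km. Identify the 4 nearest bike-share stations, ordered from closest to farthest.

M13, M1, M8, M11

Distances from 35.8856°S, 175.7156°E:
M1: √((0.0010·111.32)² + (-0.0041·90.19)²) = √(0.012392 + 0.136737) = 0.3862 km
M2: √((0.0175·111.32)² + (-0.0136·90.19)²) = √(3.795094 + 1.504508) = 2.3021 km
M3: √((-0.0124·111.32)² + (-0.0086·90.19)²) = √(1.905416 + 0.601608) = 1.5834 km
M4: √((-0.0145·111.32)² + (-0.0024·90.19)²) = √(2.605448 + 0.046853) = 1.6286 km
M5: √((0.0054·111.32)² + (-0.0102·90.19)²) = √(0.361355 + 0.846286) = 1.0989 km
M6: √((0.0020·111.32)² + (-0.0150·90.19)²) = √(0.049569 + 1.830203) = 1.3710 km
M7: √((0.0193·111.32)² + (0.0232·90.19)²) = √(4.615949 + 4.378171) = 2.9990 km
M8: √((-0.0051·111.32)² + (0.0029·90.19)²) = √(0.322320 + 0.068409) = 0.6251 km
M9: √((-0.0052·111.32)² + (0.0227·90.19)²) = √(0.335084 + 4.191491) = 2.1276 km
M10: √((0.0127·111.32)² + (0.0148·90.19)²) = √(1.998729 + 1.781723) = 1.9443 km
M11: √((-0.0089·111.32)² + (-0.0020·90.19)²) = √(0.981582 + 0.032537) = 1.0070 km
M12: √((0.0216·111.32)² + (0.0042·90.19)²) = √(5.781678 + 0.143488) = 2.4342 km
M13: √((-0.0017·111.32)² + (0.0002·90.19)²) = √(0.035813 + 0.000325) = 0.1901 km
M14: √((0.0210·111.32)² + (0.0092·90.19)²) = √(5.464935 + 0.688482) = 2.4806 km
Sorted: M13 (0.1901 km) < M1 (0.3862 km) < M8 (0.6251 km) < M11 (1.0070 km) < M5 (1.0989 km) < M6 (1.3710 km) < …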